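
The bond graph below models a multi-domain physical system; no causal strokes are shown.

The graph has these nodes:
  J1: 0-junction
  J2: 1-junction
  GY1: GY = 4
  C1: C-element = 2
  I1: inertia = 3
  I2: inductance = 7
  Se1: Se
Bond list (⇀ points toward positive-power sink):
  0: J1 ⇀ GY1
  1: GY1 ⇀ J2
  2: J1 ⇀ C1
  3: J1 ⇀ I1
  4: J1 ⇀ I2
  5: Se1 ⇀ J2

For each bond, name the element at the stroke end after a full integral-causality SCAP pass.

bond 0 →GY1
bond 1 →GY1
bond 2 →J1
bond 3 →I1
bond 4 →I2
bond 5 →J2

bond 5 |J2  (Se1 (Se) sets effort on bond)
bond 1 |GY1  (J2 needs exactly one f-in)
bond 0 |GY1  (GY1: gyrator matches bond 1)
bond 2 |J1  (C1 outputs effort q/C1)
bond 3 |I1  (J1 effort already set via bond 2)
bond 4 |I2  (J1 effort already set via bond 2)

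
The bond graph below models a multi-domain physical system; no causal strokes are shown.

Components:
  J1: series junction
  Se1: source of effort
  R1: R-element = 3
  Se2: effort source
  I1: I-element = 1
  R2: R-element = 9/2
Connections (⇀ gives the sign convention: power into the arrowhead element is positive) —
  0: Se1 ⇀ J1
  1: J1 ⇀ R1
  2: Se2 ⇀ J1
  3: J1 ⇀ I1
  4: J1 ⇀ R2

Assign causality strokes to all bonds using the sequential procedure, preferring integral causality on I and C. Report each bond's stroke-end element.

b0 |J1
b1 |J1
b2 |J1
b3 |I1
b4 |J1

bond 0 →J1  (Se1: effort source, stroke at far end)
bond 2 →J1  (Se2: effort source, stroke at far end)
bond 3 →I1  (prefer integral on I1)
bond 1 →J1  (common-f at J1 fixed by 3)
bond 4 →J1  (common-f at J1 fixed by 3)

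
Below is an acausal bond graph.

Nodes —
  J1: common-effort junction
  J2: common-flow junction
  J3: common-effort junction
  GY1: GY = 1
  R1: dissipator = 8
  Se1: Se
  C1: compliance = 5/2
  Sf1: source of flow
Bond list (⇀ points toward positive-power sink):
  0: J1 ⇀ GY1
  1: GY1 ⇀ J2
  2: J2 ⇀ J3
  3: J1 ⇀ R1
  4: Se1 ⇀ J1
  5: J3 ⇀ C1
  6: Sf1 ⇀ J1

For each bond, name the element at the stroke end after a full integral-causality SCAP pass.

#0 stroke at GY1
#1 stroke at GY1
#2 stroke at J2
#3 stroke at R1
#4 stroke at J1
#5 stroke at J3
#6 stroke at Sf1

β4 stroke→J1  (Se1 (Se) sets effort on bond)
β6 stroke→Sf1  (Sf1: flow source, stroke at near end)
β0 stroke→GY1  (0-jn J1 has e-setter on 4)
β3 stroke→R1  (J1 effort already set via bond 4)
β1 stroke→GY1  (through GY1, causality inverts; strokes same side of GY1)
β2 stroke→J2  (J2: bond 1 brought flow, rest push out)
β5 stroke→J3  (J3: last free bond brings effort in)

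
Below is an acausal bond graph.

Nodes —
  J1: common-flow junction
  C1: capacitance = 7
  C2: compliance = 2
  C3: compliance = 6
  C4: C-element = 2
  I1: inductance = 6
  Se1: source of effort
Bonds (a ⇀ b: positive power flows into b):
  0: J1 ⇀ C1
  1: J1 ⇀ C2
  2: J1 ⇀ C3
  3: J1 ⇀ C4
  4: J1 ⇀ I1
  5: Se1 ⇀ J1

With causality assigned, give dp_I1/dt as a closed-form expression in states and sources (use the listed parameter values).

#5 →J1  (Se1 fixes effort; stroke away)
#0 →J1  (C1 integral (e out))
#1 →J1  (prefer integral on C2)
#2 →J1  (C3: C, integral causality)
#3 →J1  (C4 integral (e out))
#4 →I1  (only one flow-in slot at J1)

dp_I1/dt = E_Se1 - q_C1/7 - q_C2/2 - q_C3/6 - q_C4/2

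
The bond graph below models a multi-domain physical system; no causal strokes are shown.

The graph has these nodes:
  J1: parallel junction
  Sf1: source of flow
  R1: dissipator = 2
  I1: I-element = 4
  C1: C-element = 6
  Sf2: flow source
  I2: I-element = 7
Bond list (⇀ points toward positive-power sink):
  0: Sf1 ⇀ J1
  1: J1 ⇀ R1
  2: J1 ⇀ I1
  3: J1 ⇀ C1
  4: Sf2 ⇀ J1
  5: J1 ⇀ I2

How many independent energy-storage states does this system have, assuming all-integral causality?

3  (C1, I1, I2 all integral)

b0 stroke→Sf1  (Sf1 fixes flow; stroke at Sf1)
b4 stroke→Sf2  (Sf2 fixes flow; stroke at Sf2)
b2 stroke→I1  (I1: I, integral causality)
b3 stroke→J1  (C1 outputs effort q/C1)
b1 stroke→R1  (J1: bond 3 brought effort, rest push out)
b5 stroke→I2  (J1 effort already set via bond 3)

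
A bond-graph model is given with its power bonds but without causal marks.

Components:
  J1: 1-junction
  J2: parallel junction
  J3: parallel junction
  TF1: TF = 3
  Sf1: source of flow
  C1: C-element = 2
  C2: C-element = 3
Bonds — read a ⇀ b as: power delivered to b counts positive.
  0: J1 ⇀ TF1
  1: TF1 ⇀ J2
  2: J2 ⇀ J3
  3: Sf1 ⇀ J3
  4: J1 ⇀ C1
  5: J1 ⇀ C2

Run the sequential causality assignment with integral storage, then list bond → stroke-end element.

bond 0 →TF1
bond 1 →J2
bond 2 →J3
bond 3 →Sf1
bond 4 →J1
bond 5 →J1

b3 →Sf1  (Sf1 (Sf) sets flow on bond)
b2 →J3  (closing 0-jn rule on J3)
b1 →J2  (J2: last free bond brings effort in)
b0 →TF1  (through TF1, causality passes straight; one stroke at TF1)
b4 →J1  (J1: bond 0 brought flow, rest push out)
b5 →J1  (common-f at J1 fixed by 0)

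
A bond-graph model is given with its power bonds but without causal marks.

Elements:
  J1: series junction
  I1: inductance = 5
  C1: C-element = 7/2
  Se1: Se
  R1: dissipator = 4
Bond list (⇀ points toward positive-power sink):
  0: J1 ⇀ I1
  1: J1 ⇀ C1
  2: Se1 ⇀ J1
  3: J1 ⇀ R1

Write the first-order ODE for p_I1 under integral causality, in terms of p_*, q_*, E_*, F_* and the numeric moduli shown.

dp_I1/dt = E_Se1 - 4*p_I1/5 - 2*q_C1/7

b2 stroke at J1  (Se1 (Se) sets effort on bond)
b0 stroke at I1  (I1 integral (f out))
b1 stroke at J1  (1-jn J1 has f-setter on 0)
b3 stroke at J1  (J1 flow already set via bond 0)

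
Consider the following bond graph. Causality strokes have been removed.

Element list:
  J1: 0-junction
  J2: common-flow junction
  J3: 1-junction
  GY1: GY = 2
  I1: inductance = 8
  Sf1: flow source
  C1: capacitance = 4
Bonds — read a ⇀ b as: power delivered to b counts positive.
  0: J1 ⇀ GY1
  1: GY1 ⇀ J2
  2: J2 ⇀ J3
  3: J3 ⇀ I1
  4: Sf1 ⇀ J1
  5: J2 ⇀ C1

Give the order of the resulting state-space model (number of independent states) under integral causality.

β4 →Sf1  (Sf1: flow source, stroke at near end)
β0 →J1  (only one effort-in slot at J1)
β1 →J2  (through GY1, causality inverts; strokes same side of GY1)
β3 →I1  (I1 integral (f out))
β2 →J3  (1-jn J3 has f-setter on 3)
β5 →J2  (J2: bond 2 brought flow, rest push out)

2  (C1, I1 all integral)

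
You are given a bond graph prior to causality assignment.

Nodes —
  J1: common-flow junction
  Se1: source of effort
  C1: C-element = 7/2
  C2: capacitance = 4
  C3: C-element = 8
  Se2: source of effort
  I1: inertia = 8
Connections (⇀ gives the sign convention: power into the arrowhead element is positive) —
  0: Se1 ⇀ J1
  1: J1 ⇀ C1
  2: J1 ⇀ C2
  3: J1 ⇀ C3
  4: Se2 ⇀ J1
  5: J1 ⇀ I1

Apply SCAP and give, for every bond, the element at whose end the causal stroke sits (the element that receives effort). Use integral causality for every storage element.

#0 |J1
#1 |J1
#2 |J1
#3 |J1
#4 |J1
#5 |I1

#0 stroke→J1  (Se1 (Se) sets effort on bond)
#4 stroke→J1  (Se2 (Se) sets effort on bond)
#1 stroke→J1  (C1 integral (e out))
#2 stroke→J1  (C2: C, integral causality)
#3 stroke→J1  (C3 outputs effort q/C3)
#5 stroke→I1  (only one flow-in slot at J1)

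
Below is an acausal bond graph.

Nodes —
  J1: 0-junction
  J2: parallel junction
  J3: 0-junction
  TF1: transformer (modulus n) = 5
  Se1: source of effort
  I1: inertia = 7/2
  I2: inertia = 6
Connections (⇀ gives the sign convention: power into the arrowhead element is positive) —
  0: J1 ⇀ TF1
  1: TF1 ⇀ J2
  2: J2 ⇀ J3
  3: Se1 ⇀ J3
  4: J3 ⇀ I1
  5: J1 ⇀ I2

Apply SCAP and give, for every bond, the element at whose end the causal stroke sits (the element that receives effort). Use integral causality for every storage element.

b3 |J3  (Se1 fixes effort; stroke away)
b2 |J2  (0-jn J3 has e-setter on 3)
b4 |I1  (common-e at J3 fixed by 3)
b1 |TF1  (J2: bond 2 brought effort, rest push out)
b0 |J1  (TF1: transformer flips bond 1)
b5 |I2  (J1: bond 0 brought effort, rest push out)

bond 0 →J1
bond 1 →TF1
bond 2 →J2
bond 3 →J3
bond 4 →I1
bond 5 →I2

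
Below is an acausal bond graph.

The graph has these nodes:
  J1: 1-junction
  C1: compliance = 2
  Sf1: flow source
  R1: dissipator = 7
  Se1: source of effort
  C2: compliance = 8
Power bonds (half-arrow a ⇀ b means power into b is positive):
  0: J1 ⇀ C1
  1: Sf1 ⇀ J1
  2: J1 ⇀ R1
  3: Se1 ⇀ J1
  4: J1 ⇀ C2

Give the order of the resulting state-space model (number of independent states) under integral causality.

2  (C1, C2 all integral)

β1 |Sf1  (source Sf1 imposes f)
β3 |J1  (Se1 (Se) sets effort on bond)
β0 |J1  (J1: bond 1 brought flow, rest push out)
β2 |J1  (J1 flow already set via bond 1)
β4 |J1  (1-jn J1 has f-setter on 1)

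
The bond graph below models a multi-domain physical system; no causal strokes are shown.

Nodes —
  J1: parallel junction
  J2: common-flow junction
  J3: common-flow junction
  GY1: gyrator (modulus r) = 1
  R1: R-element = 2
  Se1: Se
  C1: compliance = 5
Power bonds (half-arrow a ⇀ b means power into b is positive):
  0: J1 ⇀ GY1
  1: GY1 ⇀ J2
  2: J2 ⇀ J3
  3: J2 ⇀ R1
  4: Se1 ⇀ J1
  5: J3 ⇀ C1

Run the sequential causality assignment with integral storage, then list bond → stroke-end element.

bond 4 →J1  (source Se1 imposes e)
bond 0 →GY1  (J1 effort already set via bond 4)
bond 1 →GY1  (GY1 both-in/both-out from 0)
bond 2 →J2  (common-f at J2 fixed by 1)
bond 3 →J2  (J2: bond 1 brought flow, rest push out)
bond 5 →J3  (J3 flow already set via bond 2)

β0 |GY1
β1 |GY1
β2 |J2
β3 |J2
β4 |J1
β5 |J3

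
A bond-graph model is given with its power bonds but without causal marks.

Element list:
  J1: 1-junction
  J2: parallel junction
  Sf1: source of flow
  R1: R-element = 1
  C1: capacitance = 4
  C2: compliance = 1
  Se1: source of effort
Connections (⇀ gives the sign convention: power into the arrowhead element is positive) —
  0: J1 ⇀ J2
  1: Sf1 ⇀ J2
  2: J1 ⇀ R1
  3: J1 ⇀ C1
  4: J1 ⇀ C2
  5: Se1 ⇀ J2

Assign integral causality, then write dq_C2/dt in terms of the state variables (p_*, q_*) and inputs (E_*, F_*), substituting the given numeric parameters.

dq_C2/dt = -E_Se1 - q_C1/4 - q_C2

β1 |Sf1  (source Sf1 imposes f)
β5 |J2  (Se1 fixes effort; stroke away)
β0 |J1  (common-e at J2 fixed by 5)
β3 |J1  (C1 outputs effort q/C1)
β4 |J1  (C2 integral (e out))
β2 |R1  (J1: last free bond brings flow in)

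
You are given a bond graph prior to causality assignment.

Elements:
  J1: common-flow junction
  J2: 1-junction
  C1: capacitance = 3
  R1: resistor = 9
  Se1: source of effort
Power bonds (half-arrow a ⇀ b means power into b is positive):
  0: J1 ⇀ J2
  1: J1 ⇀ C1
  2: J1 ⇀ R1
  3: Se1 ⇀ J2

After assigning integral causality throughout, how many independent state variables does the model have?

b3 stroke at J2  (Se1 (Se) sets effort on bond)
b0 stroke at J1  (J2: last free bond brings flow in)
b1 stroke at J1  (C1 outputs effort q/C1)
b2 stroke at R1  (closing 1-jn rule on J1)

1  (C1 all integral)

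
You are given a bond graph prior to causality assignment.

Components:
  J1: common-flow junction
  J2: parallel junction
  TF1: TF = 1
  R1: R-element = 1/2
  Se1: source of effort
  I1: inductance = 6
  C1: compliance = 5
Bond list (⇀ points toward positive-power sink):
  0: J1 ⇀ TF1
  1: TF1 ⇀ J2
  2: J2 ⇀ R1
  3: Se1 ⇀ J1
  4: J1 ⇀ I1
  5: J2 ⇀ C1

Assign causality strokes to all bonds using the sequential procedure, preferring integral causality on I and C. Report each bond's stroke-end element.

b3 |J1  (Se1: effort source, stroke at far end)
b4 |I1  (I1: I, integral causality)
b0 |J1  (common-f at J1 fixed by 4)
b1 |TF1  (TF TF1: opposite of bond 0)
b5 |J2  (C1: C, integral causality)
b2 |R1  (0-jn J2 has e-setter on 5)

b0 →J1
b1 →TF1
b2 →R1
b3 →J1
b4 →I1
b5 →J2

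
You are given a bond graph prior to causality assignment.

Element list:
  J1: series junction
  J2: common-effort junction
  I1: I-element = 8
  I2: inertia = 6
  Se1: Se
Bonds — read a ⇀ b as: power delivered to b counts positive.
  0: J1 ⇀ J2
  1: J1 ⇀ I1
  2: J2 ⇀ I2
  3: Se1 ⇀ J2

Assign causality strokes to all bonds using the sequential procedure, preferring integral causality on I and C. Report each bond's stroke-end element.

#3 stroke→J2  (source Se1 imposes e)
#0 stroke→J1  (0-jn J2 has e-setter on 3)
#2 stroke→I2  (J2: bond 3 brought effort, rest push out)
#1 stroke→I1  (J1: last free bond brings flow in)

β0 stroke at J1
β1 stroke at I1
β2 stroke at I2
β3 stroke at J2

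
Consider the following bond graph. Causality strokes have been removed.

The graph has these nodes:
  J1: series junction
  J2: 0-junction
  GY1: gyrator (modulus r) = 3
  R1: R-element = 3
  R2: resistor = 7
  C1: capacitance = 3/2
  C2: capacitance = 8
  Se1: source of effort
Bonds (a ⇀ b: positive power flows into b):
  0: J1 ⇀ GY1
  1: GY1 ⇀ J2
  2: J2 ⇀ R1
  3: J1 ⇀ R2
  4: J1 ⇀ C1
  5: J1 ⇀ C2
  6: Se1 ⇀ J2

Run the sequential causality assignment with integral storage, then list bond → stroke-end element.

#6 stroke at J2  (Se1: effort source, stroke at far end)
#1 stroke at GY1  (J2: bond 6 brought effort, rest push out)
#2 stroke at R1  (0-jn J2 has e-setter on 6)
#0 stroke at GY1  (GY1: gyrator matches bond 1)
#3 stroke at J1  (J1: bond 0 brought flow, rest push out)
#4 stroke at J1  (common-f at J1 fixed by 0)
#5 stroke at J1  (1-jn J1 has f-setter on 0)

β0 stroke at GY1
β1 stroke at GY1
β2 stroke at R1
β3 stroke at J1
β4 stroke at J1
β5 stroke at J1
β6 stroke at J2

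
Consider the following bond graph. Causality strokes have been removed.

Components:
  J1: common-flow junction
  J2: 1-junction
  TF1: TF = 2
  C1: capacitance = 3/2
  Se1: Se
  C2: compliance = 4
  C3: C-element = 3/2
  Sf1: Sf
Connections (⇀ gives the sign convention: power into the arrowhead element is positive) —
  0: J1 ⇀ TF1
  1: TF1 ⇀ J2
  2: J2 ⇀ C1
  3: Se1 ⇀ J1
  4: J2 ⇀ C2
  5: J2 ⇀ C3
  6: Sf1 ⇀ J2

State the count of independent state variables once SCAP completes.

β3 stroke at J1  (source Se1 imposes e)
β6 stroke at Sf1  (Sf1 (Sf) sets flow on bond)
β0 stroke at TF1  (closing 1-jn rule on J1)
β1 stroke at J2  (J2 flow already set via bond 6)
β2 stroke at J2  (J2 flow already set via bond 6)
β4 stroke at J2  (J2 flow already set via bond 6)
β5 stroke at J2  (1-jn J2 has f-setter on 6)

3  (C1, C2, C3 all integral)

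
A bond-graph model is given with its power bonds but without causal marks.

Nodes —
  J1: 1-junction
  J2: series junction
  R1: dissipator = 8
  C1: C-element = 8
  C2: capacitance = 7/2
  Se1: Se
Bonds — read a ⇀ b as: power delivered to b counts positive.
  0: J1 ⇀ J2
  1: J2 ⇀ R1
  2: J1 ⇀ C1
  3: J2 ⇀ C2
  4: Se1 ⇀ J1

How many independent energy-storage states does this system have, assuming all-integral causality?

2  (C1, C2 all integral)

#4 →J1  (Se1 (Se) sets effort on bond)
#2 →J1  (C1: C, integral causality)
#0 →J2  (only one flow-in slot at J1)
#3 →J2  (C2: C, integral causality)
#1 →R1  (J2: last free bond brings flow in)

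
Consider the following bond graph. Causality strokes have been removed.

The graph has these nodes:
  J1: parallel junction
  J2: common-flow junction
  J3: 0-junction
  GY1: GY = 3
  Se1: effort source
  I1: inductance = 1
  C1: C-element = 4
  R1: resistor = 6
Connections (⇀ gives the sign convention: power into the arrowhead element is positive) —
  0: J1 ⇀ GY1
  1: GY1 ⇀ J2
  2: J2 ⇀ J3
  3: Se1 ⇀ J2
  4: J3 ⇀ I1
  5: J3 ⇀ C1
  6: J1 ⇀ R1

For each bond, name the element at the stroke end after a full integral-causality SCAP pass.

bond 0 →GY1
bond 1 →GY1
bond 2 →J2
bond 3 →J2
bond 4 →I1
bond 5 →J3
bond 6 →J1

β3 stroke→J2  (Se1 fixes effort; stroke away)
β4 stroke→I1  (prefer integral on I1)
β5 stroke→J3  (C1: C, integral causality)
β2 stroke→J2  (0-jn J3 has e-setter on 5)
β1 stroke→GY1  (J2: last free bond brings flow in)
β0 stroke→GY1  (GY GY1: same side as bond 1)
β6 stroke→J1  (only one effort-in slot at J1)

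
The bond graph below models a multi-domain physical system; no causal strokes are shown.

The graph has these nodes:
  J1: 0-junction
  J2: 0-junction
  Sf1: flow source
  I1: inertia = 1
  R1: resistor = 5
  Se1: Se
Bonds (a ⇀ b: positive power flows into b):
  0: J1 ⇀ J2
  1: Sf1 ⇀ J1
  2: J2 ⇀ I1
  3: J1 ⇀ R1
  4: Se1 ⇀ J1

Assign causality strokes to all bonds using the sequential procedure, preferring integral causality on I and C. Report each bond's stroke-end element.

b1 →Sf1  (Sf1 fixes flow; stroke at Sf1)
b4 →J1  (Se1: effort source, stroke at far end)
b0 →J2  (J1 effort already set via bond 4)
b3 →R1  (J1 effort already set via bond 4)
b2 →I1  (J2: bond 0 brought effort, rest push out)

b0 stroke→J2
b1 stroke→Sf1
b2 stroke→I1
b3 stroke→R1
b4 stroke→J1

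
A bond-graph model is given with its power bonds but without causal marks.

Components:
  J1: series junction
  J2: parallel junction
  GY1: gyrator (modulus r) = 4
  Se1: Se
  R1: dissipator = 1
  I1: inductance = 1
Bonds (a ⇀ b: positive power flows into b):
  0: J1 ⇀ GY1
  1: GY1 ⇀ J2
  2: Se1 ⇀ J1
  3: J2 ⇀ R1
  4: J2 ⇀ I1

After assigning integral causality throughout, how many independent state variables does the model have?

1  (I1 all integral)

bond 2 →J1  (Se1: effort source, stroke at far end)
bond 0 →GY1  (J1: last free bond brings flow in)
bond 1 →GY1  (GY GY1: same side as bond 0)
bond 4 →I1  (prefer integral on I1)
bond 3 →J2  (only one effort-in slot at J2)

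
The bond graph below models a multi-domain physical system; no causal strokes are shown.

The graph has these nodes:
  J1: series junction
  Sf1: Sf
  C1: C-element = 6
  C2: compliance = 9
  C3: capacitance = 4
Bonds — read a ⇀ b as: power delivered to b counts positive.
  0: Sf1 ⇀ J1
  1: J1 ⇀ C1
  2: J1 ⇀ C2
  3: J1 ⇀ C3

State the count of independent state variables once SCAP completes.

3  (C1, C2, C3 all integral)

#0 →Sf1  (source Sf1 imposes f)
#1 →J1  (1-jn J1 has f-setter on 0)
#2 →J1  (J1: bond 0 brought flow, rest push out)
#3 →J1  (1-jn J1 has f-setter on 0)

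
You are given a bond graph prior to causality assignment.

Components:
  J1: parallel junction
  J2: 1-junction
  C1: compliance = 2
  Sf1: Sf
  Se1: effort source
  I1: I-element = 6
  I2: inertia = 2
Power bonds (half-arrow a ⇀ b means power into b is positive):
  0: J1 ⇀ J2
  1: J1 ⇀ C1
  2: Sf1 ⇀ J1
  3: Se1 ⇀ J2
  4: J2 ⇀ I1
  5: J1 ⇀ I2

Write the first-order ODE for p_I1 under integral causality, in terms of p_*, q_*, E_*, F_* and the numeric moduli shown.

bond 2 →Sf1  (Sf1 (Sf) sets flow on bond)
bond 3 →J2  (Se1 (Se) sets effort on bond)
bond 1 →J1  (prefer integral on C1)
bond 0 →J2  (common-e at J1 fixed by 1)
bond 5 →I2  (0-jn J1 has e-setter on 1)
bond 4 →I1  (only one flow-in slot at J2)

dp_I1/dt = E_Se1 + q_C1/2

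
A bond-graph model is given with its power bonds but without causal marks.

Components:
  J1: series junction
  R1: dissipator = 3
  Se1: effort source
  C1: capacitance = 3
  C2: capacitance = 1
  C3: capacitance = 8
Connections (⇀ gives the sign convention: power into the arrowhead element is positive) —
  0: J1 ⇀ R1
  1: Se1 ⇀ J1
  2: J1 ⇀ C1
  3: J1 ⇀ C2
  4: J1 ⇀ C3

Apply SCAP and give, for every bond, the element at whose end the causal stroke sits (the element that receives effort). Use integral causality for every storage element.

β1 stroke→J1  (source Se1 imposes e)
β2 stroke→J1  (C1 outputs effort q/C1)
β3 stroke→J1  (C2 outputs effort q/C2)
β4 stroke→J1  (prefer integral on C3)
β0 stroke→R1  (J1 needs exactly one f-in)

#0 →R1
#1 →J1
#2 →J1
#3 →J1
#4 →J1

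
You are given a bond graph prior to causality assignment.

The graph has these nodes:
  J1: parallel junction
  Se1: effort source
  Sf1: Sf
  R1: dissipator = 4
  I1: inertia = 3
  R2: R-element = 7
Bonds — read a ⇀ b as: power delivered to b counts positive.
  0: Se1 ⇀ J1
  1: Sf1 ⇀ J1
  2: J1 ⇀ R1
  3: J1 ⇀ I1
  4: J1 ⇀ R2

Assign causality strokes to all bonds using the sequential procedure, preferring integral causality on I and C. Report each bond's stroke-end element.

#0 |J1
#1 |Sf1
#2 |R1
#3 |I1
#4 |R2

bond 0 →J1  (Se1 fixes effort; stroke away)
bond 1 →Sf1  (Sf1: flow source, stroke at near end)
bond 2 →R1  (0-jn J1 has e-setter on 0)
bond 3 →I1  (0-jn J1 has e-setter on 0)
bond 4 →R2  (J1 effort already set via bond 0)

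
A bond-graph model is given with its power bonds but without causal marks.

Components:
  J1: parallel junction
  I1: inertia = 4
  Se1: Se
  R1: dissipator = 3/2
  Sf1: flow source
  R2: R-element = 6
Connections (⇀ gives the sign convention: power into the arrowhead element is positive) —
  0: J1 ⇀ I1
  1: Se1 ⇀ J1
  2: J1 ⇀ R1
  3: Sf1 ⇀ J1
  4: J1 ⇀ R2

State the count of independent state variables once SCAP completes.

β1 stroke→J1  (source Se1 imposes e)
β3 stroke→Sf1  (Sf1 fixes flow; stroke at Sf1)
β0 stroke→I1  (0-jn J1 has e-setter on 1)
β2 stroke→R1  (0-jn J1 has e-setter on 1)
β4 stroke→R2  (J1: bond 1 brought effort, rest push out)

1  (I1 all integral)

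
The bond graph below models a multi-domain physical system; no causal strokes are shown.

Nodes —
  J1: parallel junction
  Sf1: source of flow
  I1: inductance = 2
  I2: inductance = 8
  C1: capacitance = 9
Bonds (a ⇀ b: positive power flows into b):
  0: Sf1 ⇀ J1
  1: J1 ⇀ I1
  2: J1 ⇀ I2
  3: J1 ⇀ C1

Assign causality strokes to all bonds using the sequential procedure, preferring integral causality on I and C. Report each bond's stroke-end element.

bond 0 stroke at Sf1
bond 1 stroke at I1
bond 2 stroke at I2
bond 3 stroke at J1

bond 0 →Sf1  (source Sf1 imposes f)
bond 1 →I1  (I1: I, integral causality)
bond 2 →I2  (I2 integral (f out))
bond 3 →J1  (J1 needs exactly one e-in)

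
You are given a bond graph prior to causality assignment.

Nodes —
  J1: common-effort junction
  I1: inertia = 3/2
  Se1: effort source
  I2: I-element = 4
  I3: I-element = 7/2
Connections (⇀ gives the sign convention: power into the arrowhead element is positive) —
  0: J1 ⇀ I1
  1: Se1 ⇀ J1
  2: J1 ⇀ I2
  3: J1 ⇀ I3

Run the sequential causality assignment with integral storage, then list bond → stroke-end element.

b1 stroke at J1  (source Se1 imposes e)
b0 stroke at I1  (common-e at J1 fixed by 1)
b2 stroke at I2  (J1: bond 1 brought effort, rest push out)
b3 stroke at I3  (J1 effort already set via bond 1)

bond 0 stroke→I1
bond 1 stroke→J1
bond 2 stroke→I2
bond 3 stroke→I3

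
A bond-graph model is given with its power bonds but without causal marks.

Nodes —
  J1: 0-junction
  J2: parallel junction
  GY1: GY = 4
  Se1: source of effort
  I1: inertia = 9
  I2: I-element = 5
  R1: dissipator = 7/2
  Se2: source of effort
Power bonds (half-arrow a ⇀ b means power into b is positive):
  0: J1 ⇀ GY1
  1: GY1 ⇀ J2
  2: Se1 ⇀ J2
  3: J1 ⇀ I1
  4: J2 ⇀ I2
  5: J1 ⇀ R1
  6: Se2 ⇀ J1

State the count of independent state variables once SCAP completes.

#2 →J2  (Se1 (Se) sets effort on bond)
#6 →J1  (Se2 fixes effort; stroke away)
#0 →GY1  (J1: bond 6 brought effort, rest push out)
#3 →I1  (common-e at J1 fixed by 6)
#5 →R1  (J1: bond 6 brought effort, rest push out)
#1 →GY1  (J2: bond 2 brought effort, rest push out)
#4 →I2  (J2 effort already set via bond 2)

2  (I1, I2 all integral)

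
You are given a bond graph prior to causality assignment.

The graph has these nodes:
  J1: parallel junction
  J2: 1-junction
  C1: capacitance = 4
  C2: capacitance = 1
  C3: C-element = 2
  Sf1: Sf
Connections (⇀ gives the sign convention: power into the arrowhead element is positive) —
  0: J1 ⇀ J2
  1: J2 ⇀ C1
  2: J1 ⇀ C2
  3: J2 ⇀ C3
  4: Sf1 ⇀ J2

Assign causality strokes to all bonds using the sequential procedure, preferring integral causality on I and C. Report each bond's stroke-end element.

β0 stroke at J2
β1 stroke at J2
β2 stroke at J1
β3 stroke at J2
β4 stroke at Sf1

#4 stroke at Sf1  (Sf1 fixes flow; stroke at Sf1)
#0 stroke at J2  (J2 flow already set via bond 4)
#1 stroke at J2  (1-jn J2 has f-setter on 4)
#3 stroke at J2  (J2 flow already set via bond 4)
#2 stroke at J1  (closing 0-jn rule on J1)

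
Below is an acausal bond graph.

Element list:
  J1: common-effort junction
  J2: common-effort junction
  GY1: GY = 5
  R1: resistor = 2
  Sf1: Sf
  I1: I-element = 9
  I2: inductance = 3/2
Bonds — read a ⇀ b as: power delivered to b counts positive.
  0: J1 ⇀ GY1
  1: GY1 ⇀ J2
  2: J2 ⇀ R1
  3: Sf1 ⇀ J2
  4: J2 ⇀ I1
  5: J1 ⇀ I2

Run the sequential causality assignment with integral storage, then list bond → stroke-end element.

b3 →Sf1  (Sf1 (Sf) sets flow on bond)
b4 →I1  (I1 integral (f out))
b5 →I2  (I2 outputs flow p/I2)
b0 →J1  (J1 needs exactly one e-in)
b1 →J2  (GY1: gyrator matches bond 0)
b2 →R1  (J2: bond 1 brought effort, rest push out)

β0 →J1
β1 →J2
β2 →R1
β3 →Sf1
β4 →I1
β5 →I2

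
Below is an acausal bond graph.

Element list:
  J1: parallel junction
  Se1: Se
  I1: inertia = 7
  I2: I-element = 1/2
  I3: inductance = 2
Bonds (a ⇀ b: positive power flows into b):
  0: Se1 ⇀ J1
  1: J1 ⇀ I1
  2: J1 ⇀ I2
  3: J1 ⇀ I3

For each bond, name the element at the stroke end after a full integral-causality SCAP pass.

#0 stroke at J1  (Se1 (Se) sets effort on bond)
#1 stroke at I1  (J1: bond 0 brought effort, rest push out)
#2 stroke at I2  (common-e at J1 fixed by 0)
#3 stroke at I3  (J1: bond 0 brought effort, rest push out)

bond 0 stroke at J1
bond 1 stroke at I1
bond 2 stroke at I2
bond 3 stroke at I3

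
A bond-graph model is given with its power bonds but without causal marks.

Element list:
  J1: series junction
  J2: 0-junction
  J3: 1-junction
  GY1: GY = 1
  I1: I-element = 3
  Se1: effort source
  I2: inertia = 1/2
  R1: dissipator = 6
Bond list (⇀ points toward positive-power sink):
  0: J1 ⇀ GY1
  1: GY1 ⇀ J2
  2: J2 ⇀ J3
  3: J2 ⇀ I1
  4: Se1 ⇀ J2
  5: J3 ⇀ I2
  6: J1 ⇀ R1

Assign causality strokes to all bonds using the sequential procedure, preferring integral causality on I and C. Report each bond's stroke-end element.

b4 stroke at J2  (Se1 fixes effort; stroke away)
b1 stroke at GY1  (J2 effort already set via bond 4)
b2 stroke at J3  (common-e at J2 fixed by 4)
b3 stroke at I1  (J2: bond 4 brought effort, rest push out)
b5 stroke at I2  (closing 1-jn rule on J3)
b0 stroke at GY1  (GY1: gyrator matches bond 1)
b6 stroke at J1  (common-f at J1 fixed by 0)

#0 stroke→GY1
#1 stroke→GY1
#2 stroke→J3
#3 stroke→I1
#4 stroke→J2
#5 stroke→I2
#6 stroke→J1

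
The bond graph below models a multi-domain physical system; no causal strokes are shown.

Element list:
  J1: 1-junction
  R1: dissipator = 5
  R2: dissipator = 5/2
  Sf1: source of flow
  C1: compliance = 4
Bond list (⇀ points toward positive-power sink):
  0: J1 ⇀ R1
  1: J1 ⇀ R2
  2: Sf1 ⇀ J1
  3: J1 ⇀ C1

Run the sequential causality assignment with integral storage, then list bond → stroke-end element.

β2 |Sf1  (source Sf1 imposes f)
β0 |J1  (J1 flow already set via bond 2)
β1 |J1  (common-f at J1 fixed by 2)
β3 |J1  (common-f at J1 fixed by 2)

bond 0 |J1
bond 1 |J1
bond 2 |Sf1
bond 3 |J1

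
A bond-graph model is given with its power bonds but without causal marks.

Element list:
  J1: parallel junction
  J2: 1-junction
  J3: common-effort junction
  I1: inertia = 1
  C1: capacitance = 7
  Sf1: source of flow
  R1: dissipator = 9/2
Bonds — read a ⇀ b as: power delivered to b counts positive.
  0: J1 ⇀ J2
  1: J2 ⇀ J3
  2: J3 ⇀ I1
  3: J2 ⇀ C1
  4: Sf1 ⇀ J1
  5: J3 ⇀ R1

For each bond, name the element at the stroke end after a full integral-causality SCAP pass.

bond 0 →J1
bond 1 →J2
bond 2 →I1
bond 3 →J2
bond 4 →Sf1
bond 5 →J3

β4 stroke→Sf1  (Sf1 fixes flow; stroke at Sf1)
β0 stroke→J1  (J1 needs exactly one e-in)
β1 stroke→J2  (J2 flow already set via bond 0)
β3 stroke→J2  (J2: bond 0 brought flow, rest push out)
β2 stroke→I1  (I1 integral (f out))
β5 stroke→J3  (J3 needs exactly one e-in)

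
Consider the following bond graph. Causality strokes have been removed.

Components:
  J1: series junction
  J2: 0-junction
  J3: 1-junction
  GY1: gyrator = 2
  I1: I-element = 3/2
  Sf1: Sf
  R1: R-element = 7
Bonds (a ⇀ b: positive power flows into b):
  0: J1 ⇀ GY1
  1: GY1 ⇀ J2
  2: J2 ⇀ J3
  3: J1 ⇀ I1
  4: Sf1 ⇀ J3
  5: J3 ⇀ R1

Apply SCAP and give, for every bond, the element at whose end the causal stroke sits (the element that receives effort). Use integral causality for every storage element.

bond 4 stroke→Sf1  (Sf1 (Sf) sets flow on bond)
bond 2 stroke→J3  (1-jn J3 has f-setter on 4)
bond 5 stroke→J3  (common-f at J3 fixed by 4)
bond 1 stroke→J2  (only one effort-in slot at J2)
bond 0 stroke→J1  (GY GY1: same side as bond 1)
bond 3 stroke→I1  (only one flow-in slot at J1)

b0 stroke→J1
b1 stroke→J2
b2 stroke→J3
b3 stroke→I1
b4 stroke→Sf1
b5 stroke→J3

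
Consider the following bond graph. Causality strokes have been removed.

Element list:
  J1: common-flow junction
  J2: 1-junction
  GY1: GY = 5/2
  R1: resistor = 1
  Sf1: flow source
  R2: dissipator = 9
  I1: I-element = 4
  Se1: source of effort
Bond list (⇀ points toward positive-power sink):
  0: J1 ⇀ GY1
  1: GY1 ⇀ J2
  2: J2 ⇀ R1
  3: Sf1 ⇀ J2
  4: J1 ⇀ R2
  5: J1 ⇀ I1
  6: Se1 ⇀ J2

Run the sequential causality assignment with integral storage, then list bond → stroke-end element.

b0 →J1
b1 →J2
b2 →J2
b3 →Sf1
b4 →J1
b5 →I1
b6 →J2

#3 →Sf1  (Sf1: flow source, stroke at near end)
#6 →J2  (Se1: effort source, stroke at far end)
#1 →J2  (J2: bond 3 brought flow, rest push out)
#2 →J2  (J2 flow already set via bond 3)
#0 →J1  (GY GY1: same side as bond 1)
#5 →I1  (I1 integral (f out))
#4 →J1  (common-f at J1 fixed by 5)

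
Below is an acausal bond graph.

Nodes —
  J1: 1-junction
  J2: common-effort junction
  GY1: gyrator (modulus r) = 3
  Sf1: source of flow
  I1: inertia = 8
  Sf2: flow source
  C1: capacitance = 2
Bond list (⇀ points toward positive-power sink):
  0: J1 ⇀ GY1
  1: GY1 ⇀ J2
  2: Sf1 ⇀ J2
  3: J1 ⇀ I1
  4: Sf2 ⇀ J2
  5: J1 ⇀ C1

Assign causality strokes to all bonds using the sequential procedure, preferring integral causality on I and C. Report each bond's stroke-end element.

b2 |Sf1  (source Sf1 imposes f)
b4 |Sf2  (Sf2 fixes flow; stroke at Sf2)
b1 |J2  (only one effort-in slot at J2)
b0 |J1  (GY1 both-in/both-out from 1)
b3 |I1  (I1 integral (f out))
b5 |J1  (J1: bond 3 brought flow, rest push out)

#0 →J1
#1 →J2
#2 →Sf1
#3 →I1
#4 →Sf2
#5 →J1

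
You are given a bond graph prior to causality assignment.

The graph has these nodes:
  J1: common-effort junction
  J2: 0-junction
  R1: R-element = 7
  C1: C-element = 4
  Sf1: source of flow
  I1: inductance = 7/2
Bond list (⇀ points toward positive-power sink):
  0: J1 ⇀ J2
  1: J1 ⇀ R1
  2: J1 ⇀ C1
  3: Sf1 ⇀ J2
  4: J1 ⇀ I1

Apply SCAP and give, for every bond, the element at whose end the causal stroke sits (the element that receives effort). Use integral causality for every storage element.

β0 stroke→J2
β1 stroke→R1
β2 stroke→J1
β3 stroke→Sf1
β4 stroke→I1

β3 →Sf1  (Sf1 (Sf) sets flow on bond)
β0 →J2  (J2 needs exactly one e-in)
β2 →J1  (C1 integral (e out))
β1 →R1  (common-e at J1 fixed by 2)
β4 →I1  (J1: bond 2 brought effort, rest push out)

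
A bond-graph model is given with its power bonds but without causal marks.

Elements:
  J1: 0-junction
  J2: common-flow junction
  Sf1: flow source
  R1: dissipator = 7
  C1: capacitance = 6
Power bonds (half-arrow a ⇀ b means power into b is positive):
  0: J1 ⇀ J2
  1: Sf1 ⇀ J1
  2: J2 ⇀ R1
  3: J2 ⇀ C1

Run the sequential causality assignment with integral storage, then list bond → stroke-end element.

bond 0 →J1
bond 1 →Sf1
bond 2 →J2
bond 3 →J2

bond 1 |Sf1  (Sf1 fixes flow; stroke at Sf1)
bond 0 |J1  (J1 needs exactly one e-in)
bond 2 |J2  (J2: bond 0 brought flow, rest push out)
bond 3 |J2  (J2: bond 0 brought flow, rest push out)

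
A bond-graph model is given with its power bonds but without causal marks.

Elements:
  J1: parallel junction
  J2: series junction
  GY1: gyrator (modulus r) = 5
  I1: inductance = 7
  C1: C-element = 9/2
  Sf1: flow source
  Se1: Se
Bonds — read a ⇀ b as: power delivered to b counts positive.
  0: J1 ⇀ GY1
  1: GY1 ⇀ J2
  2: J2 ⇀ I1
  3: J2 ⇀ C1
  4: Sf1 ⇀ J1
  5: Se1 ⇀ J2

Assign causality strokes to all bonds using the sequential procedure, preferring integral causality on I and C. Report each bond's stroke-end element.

#0 stroke at J1
#1 stroke at J2
#2 stroke at I1
#3 stroke at J2
#4 stroke at Sf1
#5 stroke at J2

b4 →Sf1  (Sf1 fixes flow; stroke at Sf1)
b5 →J2  (Se1 fixes effort; stroke away)
b0 →J1  (J1: last free bond brings effort in)
b1 →J2  (through GY1, causality inverts; strokes same side of GY1)
b2 →I1  (I1 integral (f out))
b3 →J2  (common-f at J2 fixed by 2)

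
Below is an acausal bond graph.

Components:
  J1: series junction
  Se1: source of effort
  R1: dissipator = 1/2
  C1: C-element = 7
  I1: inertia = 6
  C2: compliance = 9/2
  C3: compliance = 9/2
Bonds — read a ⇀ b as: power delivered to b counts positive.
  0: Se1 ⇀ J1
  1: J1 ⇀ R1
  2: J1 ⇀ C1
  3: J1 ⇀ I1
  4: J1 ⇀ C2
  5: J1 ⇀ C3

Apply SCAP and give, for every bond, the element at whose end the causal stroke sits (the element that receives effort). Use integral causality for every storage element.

bond 0 stroke→J1  (Se1: effort source, stroke at far end)
bond 2 stroke→J1  (C1 outputs effort q/C1)
bond 3 stroke→I1  (prefer integral on I1)
bond 1 stroke→J1  (J1: bond 3 brought flow, rest push out)
bond 4 stroke→J1  (J1: bond 3 brought flow, rest push out)
bond 5 stroke→J1  (common-f at J1 fixed by 3)

β0 stroke at J1
β1 stroke at J1
β2 stroke at J1
β3 stroke at I1
β4 stroke at J1
β5 stroke at J1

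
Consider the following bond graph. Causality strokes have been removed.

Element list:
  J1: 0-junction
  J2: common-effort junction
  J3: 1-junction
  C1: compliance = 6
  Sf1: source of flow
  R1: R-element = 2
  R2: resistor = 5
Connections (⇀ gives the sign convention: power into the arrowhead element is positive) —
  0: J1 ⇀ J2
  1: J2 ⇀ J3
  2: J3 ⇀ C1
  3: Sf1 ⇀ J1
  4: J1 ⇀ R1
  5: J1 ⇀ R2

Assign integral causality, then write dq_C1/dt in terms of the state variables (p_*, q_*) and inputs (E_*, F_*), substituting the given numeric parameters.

dq_C1/dt = F_Sf1 - 7*q_C1/60

#3 stroke at Sf1  (Sf1 fixes flow; stroke at Sf1)
#2 stroke at J3  (C1 integral (e out))
#1 stroke at J2  (closing 1-jn rule on J3)
#0 stroke at J1  (J2: bond 1 brought effort, rest push out)
#4 stroke at R1  (J1: bond 0 brought effort, rest push out)
#5 stroke at R2  (J1: bond 0 brought effort, rest push out)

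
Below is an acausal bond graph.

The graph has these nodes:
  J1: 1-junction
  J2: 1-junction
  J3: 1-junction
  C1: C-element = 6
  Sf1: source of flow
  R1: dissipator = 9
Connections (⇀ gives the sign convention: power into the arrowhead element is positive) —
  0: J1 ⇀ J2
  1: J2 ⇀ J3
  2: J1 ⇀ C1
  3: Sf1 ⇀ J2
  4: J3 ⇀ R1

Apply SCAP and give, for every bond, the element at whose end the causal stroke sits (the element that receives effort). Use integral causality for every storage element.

#0 |J2
#1 |J2
#2 |J1
#3 |Sf1
#4 |J3

#3 stroke→Sf1  (Sf1 fixes flow; stroke at Sf1)
#0 stroke→J2  (common-f at J2 fixed by 3)
#1 stroke→J2  (J2 flow already set via bond 3)
#4 stroke→J3  (J3 flow already set via bond 1)
#2 stroke→J1  (common-f at J1 fixed by 0)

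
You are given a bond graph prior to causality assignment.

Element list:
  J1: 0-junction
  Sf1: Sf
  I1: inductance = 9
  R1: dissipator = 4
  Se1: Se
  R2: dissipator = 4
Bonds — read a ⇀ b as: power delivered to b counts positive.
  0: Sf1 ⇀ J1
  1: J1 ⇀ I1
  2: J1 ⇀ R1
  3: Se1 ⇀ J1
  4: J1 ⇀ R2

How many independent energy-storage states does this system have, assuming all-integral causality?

b0 stroke at Sf1  (source Sf1 imposes f)
b3 stroke at J1  (Se1 (Se) sets effort on bond)
b1 stroke at I1  (J1: bond 3 brought effort, rest push out)
b2 stroke at R1  (J1: bond 3 brought effort, rest push out)
b4 stroke at R2  (J1: bond 3 brought effort, rest push out)

1  (I1 all integral)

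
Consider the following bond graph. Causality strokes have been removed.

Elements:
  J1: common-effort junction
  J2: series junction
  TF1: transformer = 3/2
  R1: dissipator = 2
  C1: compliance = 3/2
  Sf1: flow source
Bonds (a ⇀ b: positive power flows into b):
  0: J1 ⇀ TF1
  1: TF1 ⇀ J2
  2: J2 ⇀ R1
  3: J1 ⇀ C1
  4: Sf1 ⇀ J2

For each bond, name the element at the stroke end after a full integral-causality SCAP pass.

b4 stroke→Sf1  (source Sf1 imposes f)
b1 stroke→J2  (J2: bond 4 brought flow, rest push out)
b2 stroke→J2  (J2: bond 4 brought flow, rest push out)
b0 stroke→TF1  (TF1 one-in-one-out from 1)
b3 stroke→J1  (J1 needs exactly one e-in)

β0 →TF1
β1 →J2
β2 →J2
β3 →J1
β4 →Sf1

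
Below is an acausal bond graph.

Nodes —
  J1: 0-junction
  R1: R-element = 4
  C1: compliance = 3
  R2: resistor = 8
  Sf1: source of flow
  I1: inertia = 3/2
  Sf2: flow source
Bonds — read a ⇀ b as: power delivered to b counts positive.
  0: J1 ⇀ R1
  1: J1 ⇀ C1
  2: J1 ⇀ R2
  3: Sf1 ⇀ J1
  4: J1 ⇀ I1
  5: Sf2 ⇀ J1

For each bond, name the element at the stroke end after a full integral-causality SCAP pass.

#0 stroke at R1
#1 stroke at J1
#2 stroke at R2
#3 stroke at Sf1
#4 stroke at I1
#5 stroke at Sf2

β3 |Sf1  (Sf1: flow source, stroke at near end)
β5 |Sf2  (Sf2 fixes flow; stroke at Sf2)
β1 |J1  (C1 outputs effort q/C1)
β0 |R1  (J1 effort already set via bond 1)
β2 |R2  (J1: bond 1 brought effort, rest push out)
β4 |I1  (common-e at J1 fixed by 1)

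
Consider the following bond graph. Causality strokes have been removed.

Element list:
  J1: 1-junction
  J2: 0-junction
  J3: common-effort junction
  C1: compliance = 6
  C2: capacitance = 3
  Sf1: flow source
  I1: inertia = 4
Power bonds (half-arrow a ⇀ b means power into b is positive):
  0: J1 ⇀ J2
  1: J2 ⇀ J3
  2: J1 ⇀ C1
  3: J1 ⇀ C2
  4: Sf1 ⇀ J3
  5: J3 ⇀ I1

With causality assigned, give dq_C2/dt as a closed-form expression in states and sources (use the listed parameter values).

dq_C2/dt = -F_Sf1 + p_I1/4

bond 4 stroke at Sf1  (Sf1 fixes flow; stroke at Sf1)
bond 2 stroke at J1  (C1 outputs effort q/C1)
bond 3 stroke at J1  (C2 integral (e out))
bond 0 stroke at J2  (J1: last free bond brings flow in)
bond 1 stroke at J3  (0-jn J2 has e-setter on 0)
bond 5 stroke at I1  (J3 effort already set via bond 1)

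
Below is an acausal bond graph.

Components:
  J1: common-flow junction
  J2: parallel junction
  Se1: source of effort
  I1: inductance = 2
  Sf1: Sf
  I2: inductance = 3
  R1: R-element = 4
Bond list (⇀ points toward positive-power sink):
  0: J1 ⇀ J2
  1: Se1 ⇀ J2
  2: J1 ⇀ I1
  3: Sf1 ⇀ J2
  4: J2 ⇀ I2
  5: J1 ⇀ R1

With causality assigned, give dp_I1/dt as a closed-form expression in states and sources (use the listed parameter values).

β1 stroke→J2  (source Se1 imposes e)
β3 stroke→Sf1  (Sf1 fixes flow; stroke at Sf1)
β0 stroke→J1  (J2 effort already set via bond 1)
β4 stroke→I2  (common-e at J2 fixed by 1)
β2 stroke→I1  (I1 outputs flow p/I1)
β5 stroke→J1  (J1 flow already set via bond 2)

dp_I1/dt = -E_Se1 - 2*p_I1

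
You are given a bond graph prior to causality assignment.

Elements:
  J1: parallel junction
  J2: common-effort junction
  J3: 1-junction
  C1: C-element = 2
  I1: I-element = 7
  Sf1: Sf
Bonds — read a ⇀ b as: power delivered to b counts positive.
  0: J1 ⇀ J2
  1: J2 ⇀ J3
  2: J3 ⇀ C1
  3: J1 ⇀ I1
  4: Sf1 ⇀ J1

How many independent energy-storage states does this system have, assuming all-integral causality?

2  (C1, I1 all integral)

bond 4 stroke at Sf1  (Sf1: flow source, stroke at near end)
bond 2 stroke at J3  (C1 integral (e out))
bond 1 stroke at J2  (closing 1-jn rule on J3)
bond 0 stroke at J1  (J2 effort already set via bond 1)
bond 3 stroke at I1  (0-jn J1 has e-setter on 0)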